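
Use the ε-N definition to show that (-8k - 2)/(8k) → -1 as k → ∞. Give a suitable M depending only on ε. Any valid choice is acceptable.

M = (1/4)/ε

Let ε > 0 be given. For k ≥ 1, |(-8k - 2)/(8k) + 1| = |-16|/(8(8k)) = 16/(8(8k)).
Since 8k ≥ 8k for k ≥ 1, this is ≤ 16/(8·8k) = (1/4)/k.
So |(-8k - 2)/(8k) + 1| < ε whenever k > (1/4)/ε.
Take M = (1/4)/ε. If k > M then |(-8k - 2)/(8k) + 1| ≤ (1/4)/k < ε.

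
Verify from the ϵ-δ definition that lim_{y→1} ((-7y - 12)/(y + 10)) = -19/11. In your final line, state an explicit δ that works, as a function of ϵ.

Fix ϵ > 0. We want δ > 0 with 0 < |y − 1| < δ ⇒ |(-7y - 12)/(y + 10) + 19/11| < ϵ.
Combining over a common denominator, (-7y - 12)/(y + 10) + 19/11 = [(-7y - 12)·11 − (-19)·(y + 10)] / [11·(y + 10)] = -58(y − 1) / (11(y + 10)).
So |(-7y - 12)/(y + 10) + 19/11| = 58|y − 1| / (11·|y + 10|).
Require δ ≤ 11/2, so |y + 10| ≥ |11| − |y − 1| > 11 − 11/2 = 11/2.
Hence |(-7y - 12)/(y + 10) + 19/11| < 58|y − 1|/(11·(11/2)) = (116/121)|y − 1|, which is < ϵ once |y − 1| < (121/116)ϵ.
Take δ = min(11/2, (121/116)ϵ). Then 0 < |y − 1| < δ forces both bounds, so |(-7y - 12)/(y + 10) + 19/11| < ϵ.

δ = min(11/2, (121/116)ϵ)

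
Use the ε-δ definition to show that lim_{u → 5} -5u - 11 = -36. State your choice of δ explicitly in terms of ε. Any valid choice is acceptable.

Let ε > 0 be given. We need δ > 0 so that 0 < |u − 5| < δ implies |(-5u - 11) + 36| < ε.
|(-5u - 11) + 36| = |-5u + 25| = 5|u − 5|.
So 5|u − 5| < ε exactly when |u − 5| < ε/5.
Take δ = ε/5. If 0 < |u − 5| < δ then |(-5u - 11) + 36| = 5|u − 5| < 5·(ε/5) = ε.

δ = ε/5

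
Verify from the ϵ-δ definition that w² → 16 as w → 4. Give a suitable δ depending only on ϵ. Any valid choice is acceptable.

Suppose ϵ > 0. We seek δ > 0 with 0 < |w − 4| < δ ⇒ |w² − 16| < ϵ.
Factor: w² − 16 = (w − 4)(w + 4), so |w² − 16| = |w − 4|·|w + 4|.
Restrict δ ≤ 1. Then |w − 4| < 1 gives |w| < 5, so by the triangle inequality |w + 4| ≤ 5 + 4 = 9.
Hence |w² − 16| ≤ 9|w − 4|, which is < ϵ once |w − 4| < ϵ/9.
Take δ = min(1, ϵ/9). If 0 < |w − 4| < δ then both bounds hold and |w² − 16| ≤ 9|w − 4| < 9·(ϵ/9) = ϵ.

δ = min(1, ϵ/9)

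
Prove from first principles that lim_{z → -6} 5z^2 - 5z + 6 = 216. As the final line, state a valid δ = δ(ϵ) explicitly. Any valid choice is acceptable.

Let ϵ > 0 be given. We want δ > 0 such that 0 < |z + 6| < δ implies |(5z^2 - 5z + 6) − 216| < ϵ.
(5z^2 - 5z + 6) − 216 = 5z^2 - 5z - 210 = (z + 6)(5z - 35).
So |(5z^2 - 5z + 6) − 216| = |z + 6|·|5z - 35|.
Assume first that |z + 6| < 2, so |z| < 8. Then |5z - 35| ≤ 5·8 + 35 = 75.
Hence |(5z^2 - 5z + 6) − 216| ≤ 75|z + 6| < ϵ provided |z + 6| < ϵ/75.
Choosing δ = min(2, ϵ/75) ensures both conditions, hence |(5z^2 - 5z + 6) − 216| < ϵ.

δ = min(2, ϵ/75)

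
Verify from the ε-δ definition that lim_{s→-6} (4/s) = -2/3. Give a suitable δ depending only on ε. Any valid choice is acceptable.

Suppose ε > 0. We seek δ > 0 such that 0 < |s + 6| < δ implies |4/s + 2/3| < ε.
|4/s + 2/3| = 4·|-6 − s|/(6·|s|) = 4|s + 6|/(6|s|).
Require δ ≤ 3 so that |s| > 6 − 3 = 3, hence 6|s| > 18.
Then |4/s + 2/3| < 4|s + 6|/18, which is < ε when |s + 6| < (9/2)ε.
Take δ = min(3, (9/2)ε). Then 0 < |s + 6| < δ gives both |s + 6| < 3 and |s + 6| < (9/2)ε, so |4/s + 2/3| < ε.

δ = min(3, (9/2)ε)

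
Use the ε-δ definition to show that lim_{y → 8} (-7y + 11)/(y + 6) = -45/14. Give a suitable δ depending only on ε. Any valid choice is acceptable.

Fix ε > 0. We want δ > 0 with 0 < |y − 8| < δ ⇒ |(-7y + 11)/(y + 6) + 45/14| < ε.
Combining over a common denominator, (-7y + 11)/(y + 6) + 45/14 = [(-7y + 11)·14 − (-45)·(y + 6)] / [14·(y + 6)] = -53(y − 8) / (14(y + 6)).
So |(-7y + 11)/(y + 6) + 45/14| = 53|y − 8| / (14·|y + 6|).
Restrict δ ≤ 7. Then |y − 8| < 7 gives |y + 6| = |(y − 8) + 14| ≥ 14 − 7 = 7.
Hence |(-7y + 11)/(y + 6) + 45/14| < 53|y − 8|/(14·7) = (53/98)|y − 8|, which is < ε once |y − 8| < (98/53)ε.
Take δ = min(7, (98/53)ε). Then 0 < |y − 8| < δ forces both bounds, so |(-7y + 11)/(y + 6) + 45/14| < ε.

δ = min(7, (98/53)ε)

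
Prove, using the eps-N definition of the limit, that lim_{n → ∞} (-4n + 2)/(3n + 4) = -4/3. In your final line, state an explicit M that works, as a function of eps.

M = (22/9)/eps

Suppose eps > 0. For n ≥ 1, |(-4n + 2)/(3n + 4) + 4/3| = |22|/(3(3n + 4)) = 22/(3(3n + 4)).
Since 3n + 4 ≥ 3n for n ≥ 1, this is ≤ 22/(3·3n) = (22/9)/n.
So |(-4n + 2)/(3n + 4) + 4/3| < eps whenever n > (22/9)/eps.
Take M = (22/9)/eps. If n > M then |(-4n + 2)/(3n + 4) + 4/3| ≤ (22/9)/n < eps.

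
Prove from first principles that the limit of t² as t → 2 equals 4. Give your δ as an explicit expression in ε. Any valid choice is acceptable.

δ = min(2, ε/6)

Fix ε > 0. We seek δ > 0 with 0 < |t − 2| < δ ⇒ |t² − 4| < ε.
Factor: t² − 4 = (t − 2)(t + 2), so |t² − 4| = |t − 2|·|t + 2|.
Restrict δ ≤ 2. Then |t − 2| < 2 gives |t| < 4, so by the triangle inequality |t + 2| ≤ 4 + 2 = 6.
Hence |t² − 4| ≤ 6|t − 2|, which is < ε once |t − 2| < ε/6.
Take δ = min(2, ε/6). If 0 < |t − 2| < δ then both bounds hold and |t² − 4| ≤ 6|t − 2| < 6·(ε/6) = ε.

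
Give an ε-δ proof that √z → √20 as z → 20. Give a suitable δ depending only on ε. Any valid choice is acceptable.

δ = min(20, √20·ε)

Let ε > 0 be given. We want δ > 0 such that 0 < |z − 20| < δ implies |√z − √20| < ε.
Multiplying by the conjugate, |√z − √20| = |z − 20|/(√z + √20).
Restrict δ ≤ 20 so that |z − 20| < 20 forces z > 0, and then √z + √20 > √20.
Hence |√z − √20| < |z − 20|/√20, which is < ε once |z − 20| < √20·ε.
Take δ = min(20, √20·ε). If 0 < |z − 20| < δ then z > 0 and |√z − √20| < |z − 20|/√20 < ε.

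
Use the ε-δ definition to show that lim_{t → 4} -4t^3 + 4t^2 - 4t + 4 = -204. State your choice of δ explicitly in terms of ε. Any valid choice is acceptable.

Fix ε > 0. We want δ > 0 such that 0 < |t − 4| < δ implies |(-4t^3 + 4t^2 - 4t + 4) + 204| < ε.
(-4t^3 + 4t^2 - 4t + 4) + 204 = -4t^3 + 4t^2 - 4t + 208 = (t − 4)(-4t^2 - 12t - 52).
So |(-4t^3 + 4t^2 - 4t + 4) + 204| = |t − 4|·|-4t^2 - 12t - 52|.
Require δ ≤ 2. Then |t − 4| < 2 gives |t| < 6, and by the triangle inequality |-4t^2 - 12t - 52| ≤ 4·6^2 + 12·6 + 52 = 268.
Hence |(-4t^3 + 4t^2 - 4t + 4) + 204| ≤ 268|t − 4| < ε provided |t − 4| < ε/268.
Choosing δ = min(2, ε/268) ensures both conditions, hence |(-4t^3 + 4t^2 - 4t + 4) + 204| < ε.

δ = min(2, ε/268)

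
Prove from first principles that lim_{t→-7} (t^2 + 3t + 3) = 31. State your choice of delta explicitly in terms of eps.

Let eps > 0. We want delta > 0 such that 0 < |t + 7| < delta implies |(t^2 + 3t + 3) − 31| < eps.
(t^2 + 3t + 3) − 31 = t^2 + 3t - 28 = (t + 7)(t - 4).
So |(t^2 + 3t + 3) − 31| = |t + 7|·|t - 4|.
Require delta ≤ 1. Then |t + 7| < 1 gives |t| < 8, and by the triangle inequality |t - 4| ≤ 8 + 4 = 12.
Hence |(t^2 + 3t + 3) − 31| ≤ 12|t + 7| < eps provided |t + 7| < eps/12.
Take delta = min(1, eps/12). Then 0 < |t + 7| < delta gives both |t + 7| < 1 and |t + 7| < eps/12, so |(t^2 + 3t + 3) − 31| < eps.

delta = min(1, eps/12)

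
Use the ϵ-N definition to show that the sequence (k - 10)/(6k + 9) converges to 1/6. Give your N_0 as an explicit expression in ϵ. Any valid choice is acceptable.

N_0 = (23/12)/ϵ

Let ϵ > 0. For k ≥ 1, |(k - 10)/(6k + 9) − (1/6)| = |-69|/(6(6k + 9)) = 69/(6(6k + 9)).
Since 6k + 9 ≥ 6k for k ≥ 1, this is ≤ 69/(6·6k) = (23/12)/k.
So |(k - 10)/(6k + 9) − (1/6)| < ϵ whenever k > (23/12)/ϵ.
Take N_0 = (23/12)/ϵ. If k > N_0 then |(k - 10)/(6k + 9) − (1/6)| ≤ (23/12)/k < ϵ.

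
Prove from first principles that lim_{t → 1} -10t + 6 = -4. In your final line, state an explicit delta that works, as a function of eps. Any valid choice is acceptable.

Let eps > 0 be given. We need delta > 0 so that 0 < |t − 1| < delta implies |(-10t + 6) + 4| < eps.
|(-10t + 6) + 4| = |-10t + 10| = 10|t − 1|.
Thus it suffices that |t − 1| < eps/10.
Choosing delta = eps/10 gives |(-10t + 6) + 4| = 10|t − 1| < eps whenever |t − 1| < delta.

delta = eps/10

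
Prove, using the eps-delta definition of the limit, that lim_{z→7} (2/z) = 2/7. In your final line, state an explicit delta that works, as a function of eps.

Suppose eps > 0. We seek delta > 0 such that 0 < |z − 7| < delta implies |2/z − (2/7)| < eps.
|2/z − (2/7)| = 2·|7 − z|/(7·|z|) = 2|z − 7|/(7|z|).
Restrict delta ≤ 7/2. Then |z − 7| < 7/2 gives |z| > 7/2, so 7|z| > 49/2.
Then |2/z − (2/7)| < 2|z − 7|/(49/2), which is < eps when |z − 7| < (49/4)eps.
Take delta = min(7/2, (49/4)eps). Then 0 < |z − 7| < delta gives both |z − 7| < 7/2 and |z − 7| < (49/4)eps, so |2/z − (2/7)| < eps.

delta = min(7/2, (49/4)eps)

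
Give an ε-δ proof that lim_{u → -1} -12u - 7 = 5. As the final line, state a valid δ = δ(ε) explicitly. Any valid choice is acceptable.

δ = ε/12

Fix ε > 0. We need δ > 0 so that 0 < |u + 1| < δ implies |(-12u - 7) − 5| < ε.
Since (-12u - 7) − 5 = -12(u + 1), we have |(-12u - 7) − 5| = 12|u + 1|.
So 12|u + 1| < ε exactly when |u + 1| < ε/12.
Choosing δ = ε/12 gives |(-12u - 7) − 5| = 12|u + 1| < ε whenever |u + 1| < δ.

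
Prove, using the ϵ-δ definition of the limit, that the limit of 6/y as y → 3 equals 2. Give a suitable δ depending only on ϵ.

Let ϵ > 0. We seek δ > 0 such that 0 < |y − 3| < δ implies |6/y − 2| < ϵ.
|6/y − 2| = 6·|3 − y|/(3·|y|) = 6|y − 3|/(3|y|).
Restrict δ ≤ 3/2. Then |y − 3| < 3/2 gives |y| > 3/2, so 3|y| > 9/2.
Then |6/y − 2| < 6|y − 3|/(9/2), which is < ϵ when |y − 3| < (3/4)ϵ.
Take δ = min(3/2, (3/4)ϵ). Then 0 < |y − 3| < δ gives both |y − 3| < 3/2 and |y − 3| < (3/4)ϵ, so |6/y − 2| < ϵ.

δ = min(3/2, (3/4)ϵ)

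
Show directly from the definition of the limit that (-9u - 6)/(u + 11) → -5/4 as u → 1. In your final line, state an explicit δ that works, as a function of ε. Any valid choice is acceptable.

Suppose ε > 0. We want δ > 0 with 0 < |u − 1| < δ ⇒ |(-9u - 6)/(u + 11) + 5/4| < ε.
Combining over a common denominator, (-9u - 6)/(u + 11) + 5/4 = [(-9u - 6)·12 − (-15)·(u + 11)] / [12·(u + 11)] = -93(u − 1) / (12(u + 11)).
So |(-9u - 6)/(u + 11) + 5/4| = 93|u − 1| / (12·|u + 11|).
Restrict δ ≤ 6. Then |u − 1| < 6 gives |u + 11| = |(u − 1) + 12| ≥ 12 − 6 = 6.
Hence |(-9u - 6)/(u + 11) + 5/4| < 93|u − 1|/(12·6) = (31/24)|u − 1|, which is < ε once |u − 1| < (24/31)ε.
Take δ = min(6, (24/31)ε). Then 0 < |u − 1| < δ forces both bounds, so |(-9u - 6)/(u + 11) + 5/4| < ε.

δ = min(6, (24/31)ε)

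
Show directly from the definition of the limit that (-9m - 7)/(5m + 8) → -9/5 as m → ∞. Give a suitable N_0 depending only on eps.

N_0 = (37/25)/eps

Suppose eps > 0. For m ≥ 1, |(-9m - 7)/(5m + 8) + 9/5| = |37|/(5(5m + 8)) = 37/(5(5m + 8)).
Since 5m + 8 ≥ 5m for m ≥ 1, this is ≤ 37/(5·5m) = (37/25)/m.
So |(-9m - 7)/(5m + 8) + 9/5| < eps whenever m > (37/25)/eps.
Take N_0 = (37/25)/eps. If m > N_0 then |(-9m - 7)/(5m + 8) + 9/5| ≤ (37/25)/m < eps.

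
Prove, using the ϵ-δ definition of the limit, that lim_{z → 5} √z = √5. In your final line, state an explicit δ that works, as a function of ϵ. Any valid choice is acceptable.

δ = min(5, √5·ϵ)

Let ϵ > 0 be given. We want δ > 0 such that 0 < |z − 5| < δ implies |√z − √5| < ϵ.
Rationalise: √z − √5 = (z − 5)/(√z + √5), so |√z − √5| = |z − 5|/(√z + √5).
Restrict δ ≤ 5 so that |z − 5| < 5 forces z > 0, and then √z + √5 > √5.
Hence |√z − √5| < |z − 5|/√5, which is < ϵ once |z − 5| < √5·ϵ.
Take δ = min(5, √5·ϵ). If 0 < |z − 5| < δ then z > 0 and |√z − √5| < |z − 5|/√5 < ϵ.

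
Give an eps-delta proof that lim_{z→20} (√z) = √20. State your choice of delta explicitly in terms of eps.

Let eps > 0. We want delta > 0 such that 0 < |z − 20| < delta implies |√z − √20| < eps.
Multiplying by the conjugate, |√z − √20| = |z − 20|/(√z + √20).
Restrict delta ≤ 20 so that |z − 20| < 20 forces z > 0, and then √z + √20 > √20.
Hence |√z − √20| < |z − 20|/√20, which is < eps once |z − 20| < √20·eps.
Take delta = min(20, √20·eps). If 0 < |z − 20| < delta then z > 0 and |√z − √20| < |z − 20|/√20 < eps.

delta = min(20, √20·eps)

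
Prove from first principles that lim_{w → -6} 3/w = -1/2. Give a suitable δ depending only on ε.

δ = min(3, 6ε)

Let ε > 0. We seek δ > 0 such that 0 < |w + 6| < δ implies |3/w + 1/2| < ε.
|3/w + 1/2| = 3·|-6 − w|/(6·|w|) = 3|w + 6|/(6|w|).
Restrict δ ≤ 3. Then |w + 6| < 3 gives |w| > 3, so 6|w| > 18.
Then |3/w + 1/2| < 3|w + 6|/18, which is < ε when |w + 6| < 6ε.
Take δ = min(3, 6ε). Then 0 < |w + 6| < δ gives both |w + 6| < 3 and |w + 6| < 6ε, so |3/w + 1/2| < ε.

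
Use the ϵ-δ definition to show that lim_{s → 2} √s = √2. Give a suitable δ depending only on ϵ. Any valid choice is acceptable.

δ = min(2, √2·ϵ)

Let ϵ > 0. We want δ > 0 such that 0 < |s − 2| < δ implies |√s − √2| < ϵ.
Rationalise: √s − √2 = (s − 2)/(√s + √2), so |√s − √2| = |s − 2|/(√s + √2).
Restrict δ ≤ 2 so that |s − 2| < 2 forces s > 0, and then √s + √2 > √2.
Hence |√s − √2| < |s − 2|/√2, which is < ϵ once |s − 2| < √2·ϵ.
Take δ = min(2, √2·ϵ). If 0 < |s − 2| < δ then s > 0 and |√s − √2| < |s − 2|/√2 < ϵ.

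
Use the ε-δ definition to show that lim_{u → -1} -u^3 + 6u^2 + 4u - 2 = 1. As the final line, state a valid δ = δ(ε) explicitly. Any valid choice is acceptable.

Let ε > 0 be given. We want δ > 0 such that 0 < |u + 1| < δ implies |(-u^3 + 6u^2 + 4u - 2) − 1| < ε.
(-u^3 + 6u^2 + 4u - 2) − 1 = -u^3 + 6u^2 + 4u - 3 = (u + 1)(-u^2 + 7u - 3).
So |(-u^3 + 6u^2 + 4u - 2) − 1| = |u + 1|·|-u^2 + 7u - 3|.
Assume first that |u + 1| < 1, so |u| < 2. Then |-u^2 + 7u - 3| ≤ 2^2 + 7·2 + 3 = 21.
Hence |(-u^3 + 6u^2 + 4u - 2) − 1| ≤ 21|u + 1| < ε provided |u + 1| < ε/21.
Take δ = min(1, ε/21). Then 0 < |u + 1| < δ gives both |u + 1| < 1 and |u + 1| < ε/21, so |(-u^3 + 6u^2 + 4u - 2) − 1| < ε.

δ = min(1, ε/21)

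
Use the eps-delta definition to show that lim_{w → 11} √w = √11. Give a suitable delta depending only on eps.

Suppose eps > 0. We want delta > 0 such that 0 < |w − 11| < delta implies |√w − √11| < eps.
Rationalise: √w − √11 = (w − 11)/(√w + √11), so |√w − √11| = |w − 11|/(√w + √11).
Restrict delta ≤ 11 so that |w − 11| < 11 forces w > 0, and then √w + √11 > √11.
Hence |√w − √11| < |w − 11|/√11, which is < eps once |w − 11| < √11·eps.
Take delta = min(11, √11·eps). If 0 < |w − 11| < delta then w > 0 and |√w − √11| < |w − 11|/√11 < eps.

delta = min(11, √11·eps)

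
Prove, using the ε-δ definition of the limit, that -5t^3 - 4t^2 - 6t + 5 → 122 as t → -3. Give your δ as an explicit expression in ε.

δ = min(1, ε/163)

Suppose ε > 0. We want δ > 0 such that 0 < |t + 3| < δ implies |(-5t^3 - 4t^2 - 6t + 5) − 122| < ε.
(-5t^3 - 4t^2 - 6t + 5) − 122 = -5t^3 - 4t^2 - 6t - 117 = (t + 3)(-5t^2 + 11t - 39).
So |(-5t^3 - 4t^2 - 6t + 5) − 122| = |t + 3|·|-5t^2 + 11t - 39|.
Assume first that |t + 3| < 1, so |t| < 4. Then |-5t^2 + 11t - 39| ≤ 5·4^2 + 11·4 + 39 = 163.
Hence |(-5t^3 - 4t^2 - 6t + 5) − 122| ≤ 163|t + 3| < ε provided |t + 3| < ε/163.
Choosing δ = min(1, ε/163) ensures both conditions, hence |(-5t^3 - 4t^2 - 6t + 5) − 122| < ε.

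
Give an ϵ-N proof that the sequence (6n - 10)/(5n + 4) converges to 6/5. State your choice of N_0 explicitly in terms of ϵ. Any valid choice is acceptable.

Fix ϵ > 0. For n ≥ 1, |(6n - 10)/(5n + 4) − (6/5)| = |-74|/(5(5n + 4)) = 74/(5(5n + 4)).
Since 5n + 4 ≥ 5n for n ≥ 1, this is ≤ 74/(5·5n) = (74/25)/n.
So |(6n - 10)/(5n + 4) − (6/5)| < ϵ whenever n > (74/25)/ϵ.
Take N_0 = (74/25)/ϵ. If n > N_0 then |(6n - 10)/(5n + 4) − (6/5)| ≤ (74/25)/n < ϵ.

N_0 = (74/25)/ϵ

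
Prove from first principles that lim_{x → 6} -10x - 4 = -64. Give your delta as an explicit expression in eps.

delta = eps/10

Let eps > 0 be given. We need delta > 0 so that 0 < |x − 6| < delta implies |(-10x - 4) + 64| < eps.
Since (-10x - 4) + 64 = -10(x − 6), we have |(-10x - 4) + 64| = 10|x − 6|.
Thus it suffices that |x − 6| < eps/10.
Take delta = eps/10. If 0 < |x − 6| < delta then |(-10x - 4) + 64| = 10|x − 6| < 10·(eps/10) = eps.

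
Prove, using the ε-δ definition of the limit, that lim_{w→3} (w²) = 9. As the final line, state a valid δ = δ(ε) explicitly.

Suppose ε > 0. We seek δ > 0 with 0 < |w − 3| < δ ⇒ |w² − 9| < ε.
Factor: w² − 9 = (w − 3)(w + 3), so |w² − 9| = |w − 3|·|w + 3|.
Impose δ ≤ 1 so that |w| < 4; then |w + 3| ≤ 7.
Hence |w² − 9| ≤ 7|w − 3|, which is < ε once |w − 3| < ε/7.
Take δ = min(1, ε/7). If 0 < |w − 3| < δ then both bounds hold and |w² − 9| ≤ 7|w − 3| < 7·(ε/7) = ε.

δ = min(1, ε/7)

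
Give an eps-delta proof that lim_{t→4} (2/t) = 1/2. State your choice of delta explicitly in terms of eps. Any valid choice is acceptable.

delta = min(2, 4eps)

Suppose eps > 0. We seek delta > 0 such that 0 < |t − 4| < delta implies |2/t − (1/2)| < eps.
|2/t − (1/2)| = 2·|4 − t|/(4·|t|) = 2|t − 4|/(4|t|).
Restrict delta ≤ 2. Then |t − 4| < 2 gives |t| > 2, so 4|t| > 8.
Then |2/t − (1/2)| < 2|t − 4|/8, which is < eps when |t − 4| < 4eps.
Take delta = min(2, 4eps). Then 0 < |t − 4| < delta gives both |t − 4| < 2 and |t − 4| < 4eps, so |2/t − (1/2)| < eps.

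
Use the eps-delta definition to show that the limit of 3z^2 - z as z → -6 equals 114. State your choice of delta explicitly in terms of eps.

Let eps > 0. We want delta > 0 such that 0 < |z + 6| < delta implies |(3z^2 - z) − 114| < eps.
(3z^2 - z) − 114 = 3z^2 - z - 114 = (z + 6)(3z - 19).
So |(3z^2 - z) − 114| = |z + 6|·|3z - 19|.
Require delta ≤ 1. Then |z + 6| < 1 gives |z| < 7, and by the triangle inequality |3z - 19| ≤ 3·7 + 19 = 40.
Hence |(3z^2 - z) − 114| ≤ 40|z + 6| < eps provided |z + 6| < eps/40.
Take delta = min(1, eps/40). Then 0 < |z + 6| < delta gives both |z + 6| < 1 and |z + 6| < eps/40, so |(3z^2 - z) − 114| < eps.

delta = min(1, eps/40)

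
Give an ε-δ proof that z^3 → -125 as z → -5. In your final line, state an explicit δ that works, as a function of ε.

δ = min(1, ε/91)

Let ε > 0 be given. We seek δ > 0 with 0 < |z + 5| < δ ⇒ |z^3 + 125| < ε.
Factor: z^3 + 125 = (z + 5)(z^2 - 5z + 25), so |z^3 + 125| = |z + 5|·|z^2 - 5z + 25|.
Impose δ ≤ 1 so that |z| < 6; then |z^2 - 5z + 25| ≤ 91.
Hence |z^3 + 125| ≤ 91|z + 5|, which is < ε once |z + 5| < ε/91.
Take δ = min(1, ε/91). If 0 < |z + 5| < δ then both bounds hold and |z^3 + 125| ≤ 91|z + 5| < 91·(ε/91) = ε.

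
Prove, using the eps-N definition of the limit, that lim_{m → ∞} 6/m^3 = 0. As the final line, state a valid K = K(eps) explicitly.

Let eps > 0. For m ≥ 1, |6/m^3 − 0| = 6/m^3.
6/m^3 < eps ⇔ m^3 > 6/eps ⇔ m > (6/eps)^{1/3}.
Take K = (6/eps)^{1/3}. Then m > K implies 6/m^3 < eps.

K = (6/eps)^{1/3}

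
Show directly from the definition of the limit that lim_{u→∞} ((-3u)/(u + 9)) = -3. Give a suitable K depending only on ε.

K = 27/ε

Suppose ε > 0. We seek K > 0 such that u > K implies |(-3u)/(u + 9) + 3| < ε.
(-3u)/(u + 9) + 3 = ((-3u) − (-3)(u + 9)) / ((u + 9)) = 27/((u + 9)).
For u > 0 we have u + 9 > u, so |(-3u)/(u + 9) + 3| = 27/((u + 9)) < 27/(u) = 27/u.
Thus |(-3u)/(u + 9) + 3| < ε whenever u > 27/ε.
Take K = 27/ε. If u > K then |(-3u)/(u + 9) + 3| < 27/u < ε.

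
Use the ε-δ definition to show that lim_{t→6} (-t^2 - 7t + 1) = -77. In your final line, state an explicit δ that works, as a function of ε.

Fix ε > 0. We want δ > 0 such that 0 < |t − 6| < δ implies |(-t^2 - 7t + 1) + 77| < ε.
(-t^2 - 7t + 1) + 77 = -t^2 - 7t + 78 = (t − 6)(-t - 13).
So |(-t^2 - 7t + 1) + 77| = |t − 6|·|-t - 13|.
Require δ ≤ 1. Then |t − 6| < 1 gives |t| < 7, and by the triangle inequality |-t - 13| ≤ 7 + 13 = 20.
Hence |(-t^2 - 7t + 1) + 77| ≤ 20|t − 6| < ε provided |t − 6| < ε/20.
Choosing δ = min(1, ε/20) ensures both conditions, hence |(-t^2 - 7t + 1) + 77| < ε.

δ = min(1, ε/20)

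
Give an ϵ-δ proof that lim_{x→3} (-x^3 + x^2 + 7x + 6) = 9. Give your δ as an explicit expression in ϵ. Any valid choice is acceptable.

Let ϵ > 0. We want δ > 0 such that 0 < |x − 3| < δ implies |(-x^3 + x^2 + 7x + 6) − 9| < ϵ.
(-x^3 + x^2 + 7x + 6) − 9 = -x^3 + x^2 + 7x - 3 = (x − 3)(-x^2 - 2x + 1).
So |(-x^3 + x^2 + 7x + 6) − 9| = |x − 3|·|-x^2 - 2x + 1|.
Assume first that |x − 3| < 1, so |x| < 4. Then |-x^2 - 2x + 1| ≤ 4^2 + 2·4 + 1 = 25.
Hence |(-x^3 + x^2 + 7x + 6) − 9| ≤ 25|x − 3| < ϵ provided |x − 3| < ϵ/25.
Take δ = min(1, ϵ/25). Then 0 < |x − 3| < δ gives both |x − 3| < 1 and |x − 3| < ϵ/25, so |(-x^3 + x^2 + 7x + 6) − 9| < ϵ.

δ = min(1, ϵ/25)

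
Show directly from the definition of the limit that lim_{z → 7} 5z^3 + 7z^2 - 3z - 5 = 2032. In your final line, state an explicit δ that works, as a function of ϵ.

δ = min(2, ϵ/1074)

Let ϵ > 0. We want δ > 0 such that 0 < |z − 7| < δ implies |(5z^3 + 7z^2 - 3z - 5) − 2032| < ϵ.
(5z^3 + 7z^2 - 3z - 5) − 2032 = 5z^3 + 7z^2 - 3z - 2037 = (z − 7)(5z^2 + 42z + 291).
So |(5z^3 + 7z^2 - 3z - 5) − 2032| = |z − 7|·|5z^2 + 42z + 291|.
Require δ ≤ 2. Then |z − 7| < 2 gives |z| < 9, and by the triangle inequality |5z^2 + 42z + 291| ≤ 5·9^2 + 42·9 + 291 = 1074.
Hence |(5z^3 + 7z^2 - 3z - 5) − 2032| ≤ 1074|z − 7| < ϵ provided |z − 7| < ϵ/1074.
Take δ = min(2, ϵ/1074). Then 0 < |z − 7| < δ gives both |z − 7| < 2 and |z − 7| < ϵ/1074, so |(5z^3 + 7z^2 - 3z - 5) − 2032| < ϵ.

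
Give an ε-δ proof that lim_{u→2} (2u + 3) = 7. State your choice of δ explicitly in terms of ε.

δ = ε/2

Let ε > 0 be given. We need δ > 0 so that 0 < |u − 2| < δ implies |(2u + 3) − 7| < ε.
|(2u + 3) − 7| = |2u - 4| = 2|u − 2|.
So 2|u − 2| < ε exactly when |u − 2| < ε/2.
Choosing δ = ε/2 gives |(2u + 3) − 7| = 2|u − 2| < ε whenever |u − 2| < δ.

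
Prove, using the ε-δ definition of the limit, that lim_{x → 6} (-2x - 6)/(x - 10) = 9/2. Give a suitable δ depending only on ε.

Let ε > 0. We want δ > 0 with 0 < |x − 6| < δ ⇒ |(-2x - 6)/(x - 10) − (9/2)| < ε.
Combining over a common denominator, (-2x - 6)/(x - 10) − (9/2) = [(-2x - 6)·(-4) − (-18)·(x - 10)] / [(-4)·(x - 10)] = 26(x − 6) / ((-4)(x - 10)).
So |(-2x - 6)/(x - 10) − (9/2)| = 26|x − 6| / (4·|x − 10|).
Require δ ≤ 2, so |x − 10| ≥ |-4| − |x − 6| > 4 − 2 = 2.
Hence |(-2x - 6)/(x - 10) − (9/2)| < 26|x − 6|/(4·2) = (13/4)|x − 6|, which is < ε once |x − 6| < (4/13)ε.
Take δ = min(2, (4/13)ε). Then 0 < |x − 6| < δ forces both bounds, so |(-2x - 6)/(x - 10) − (9/2)| < ε.

δ = min(2, (4/13)ε)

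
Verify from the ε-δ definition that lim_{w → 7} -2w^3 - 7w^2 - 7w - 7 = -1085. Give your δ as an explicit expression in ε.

Suppose ε > 0. We want δ > 0 such that 0 < |w − 7| < δ implies |(-2w^3 - 7w^2 - 7w - 7) + 1085| < ε.
(-2w^3 - 7w^2 - 7w - 7) + 1085 = -2w^3 - 7w^2 - 7w + 1078 = (w − 7)(-2w^2 - 21w - 154).
So |(-2w^3 - 7w^2 - 7w - 7) + 1085| = |w − 7|·|-2w^2 - 21w - 154|.
Assume first that |w − 7| < 1, so |w| < 8. Then |-2w^2 - 21w - 154| ≤ 2·8^2 + 21·8 + 154 = 450.
Hence |(-2w^3 - 7w^2 - 7w - 7) + 1085| ≤ 450|w − 7| < ε provided |w − 7| < ε/450.
Take δ = min(1, ε/450). Then 0 < |w − 7| < δ gives both |w − 7| < 1 and |w − 7| < ε/450, so |(-2w^3 - 7w^2 - 7w - 7) + 1085| < ε.

δ = min(1, ε/450)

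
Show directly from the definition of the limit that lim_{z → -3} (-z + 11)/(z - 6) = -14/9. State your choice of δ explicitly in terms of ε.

Let ε > 0 be given. We want δ > 0 with 0 < |z + 3| < δ ⇒ |(-z + 11)/(z - 6) + 14/9| < ε.
Combining over a common denominator, (-z + 11)/(z - 6) + 14/9 = [(-z + 11)·(-9) − 14·(z - 6)] / [(-9)·(z - 6)] = -5(z + 3) / ((-9)(z - 6)).
So |(-z + 11)/(z - 6) + 14/9| = 5|z + 3| / (9·|z − 6|).
Restrict δ ≤ 9/2. Then |z + 3| < 9/2 gives |z − 6| = |(z + 3) + (-9)| ≥ 9 − 9/2 = 9/2.
Hence |(-z + 11)/(z - 6) + 14/9| < 5|z + 3|/(9·(9/2)) = (10/81)|z + 3|, which is < ε once |z + 3| < (81/10)ε.
Take δ = min(9/2, (81/10)ε). Then 0 < |z + 3| < δ forces both bounds, so |(-z + 11)/(z - 6) + 14/9| < ε.

δ = min(9/2, (81/10)ε)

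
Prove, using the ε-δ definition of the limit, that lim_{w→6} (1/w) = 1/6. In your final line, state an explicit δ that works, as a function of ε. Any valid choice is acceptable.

Fix ε > 0. We seek δ > 0 such that 0 < |w − 6| < δ implies |1/w − (1/6)| < ε.
|1/w − (1/6)| = |6 − w|/(6·|w|) = |w − 6|/(6|w|).
Require δ ≤ 3 so that |w| > 6 − 3 = 3, hence 6|w| > 18.
Then |1/w − (1/6)| < |w − 6|/18, which is < ε when |w − 6| < 18ε.
Take δ = min(3, 18ε). Then 0 < |w − 6| < δ gives both |w − 6| < 3 and |w − 6| < 18ε, so |1/w − (1/6)| < ε.

δ = min(3, 18ε)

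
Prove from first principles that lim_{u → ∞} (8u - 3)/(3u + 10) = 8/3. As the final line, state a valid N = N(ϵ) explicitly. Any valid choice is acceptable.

Fix ϵ > 0. We seek N > 0 such that u > N implies |(8u - 3)/(3u + 10) − (8/3)| < ϵ.
(8u - 3)/(3u + 10) − (8/3) = (3(8u - 3) − 8(3u + 10)) / (3(3u + 10)) = -89/(3(3u + 10)).
For u > 0 we have 3u + 10 > 3u, so |(8u - 3)/(3u + 10) − (8/3)| = 89/(3(3u + 10)) < 89/(3·3u) = (89/9)/u.
Thus |(8u - 3)/(3u + 10) − (8/3)| < ϵ whenever u > (89/9)/ϵ.
Take N = (89/9)/ϵ. If u > N then |(8u - 3)/(3u + 10) − (8/3)| < (89/9)/u < ϵ.

N = (89/9)/ϵ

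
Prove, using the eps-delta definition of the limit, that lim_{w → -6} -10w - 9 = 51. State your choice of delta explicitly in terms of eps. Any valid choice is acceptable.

delta = eps/10

Suppose eps > 0. We need delta > 0 so that 0 < |w + 6| < delta implies |(-10w - 9) − 51| < eps.
Since (-10w - 9) − 51 = -10(w + 6), we have |(-10w - 9) − 51| = 10|w + 6|.
Thus it suffices that |w + 6| < eps/10.
Choosing delta = eps/10 gives |(-10w - 9) − 51| = 10|w + 6| < eps whenever |w + 6| < delta.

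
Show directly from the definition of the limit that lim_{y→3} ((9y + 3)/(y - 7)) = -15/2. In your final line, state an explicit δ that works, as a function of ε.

δ = min(2, (4/33)ε)

Suppose ε > 0. We want δ > 0 with 0 < |y − 3| < δ ⇒ |(9y + 3)/(y - 7) + 15/2| < ε.
Combining over a common denominator, (9y + 3)/(y - 7) + 15/2 = [(9y + 3)·(-4) − 30·(y - 7)] / [(-4)·(y - 7)] = -66(y − 3) / ((-4)(y - 7)).
So |(9y + 3)/(y - 7) + 15/2| = 66|y − 3| / (4·|y − 7|).
Restrict δ ≤ 2. Then |y − 3| < 2 gives |y − 7| = |(y − 3) + (-4)| ≥ 4 − 2 = 2.
Hence |(9y + 3)/(y - 7) + 15/2| < 66|y − 3|/(4·2) = (33/4)|y − 3|, which is < ε once |y − 3| < (4/33)ε.
Take δ = min(2, (4/33)ε). Then 0 < |y − 3| < δ forces both bounds, so |(9y + 3)/(y - 7) + 15/2| < ε.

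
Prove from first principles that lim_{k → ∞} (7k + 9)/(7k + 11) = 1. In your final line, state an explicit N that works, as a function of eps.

N = (2/7)/eps

Fix eps > 0. For k ≥ 1, |(7k + 9)/(7k + 11) − 1| = |-14|/(7(7k + 11)) = 14/(7(7k + 11)).
Since 7k + 11 ≥ 7k for k ≥ 1, this is ≤ 14/(7·7k) = (2/7)/k.
So |(7k + 9)/(7k + 11) − 1| < eps whenever k > (2/7)/eps.
Take N = (2/7)/eps. If k > N then |(7k + 9)/(7k + 11) − 1| ≤ (2/7)/k < eps.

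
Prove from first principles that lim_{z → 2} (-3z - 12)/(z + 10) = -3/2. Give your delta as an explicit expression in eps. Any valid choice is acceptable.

delta = min(6, 4eps)

Let eps > 0. We want delta > 0 with 0 < |z − 2| < delta ⇒ |(-3z - 12)/(z + 10) + 3/2| < eps.
Combining over a common denominator, (-3z - 12)/(z + 10) + 3/2 = [(-3z - 12)·12 − (-18)·(z + 10)] / [12·(z + 10)] = -18(z − 2) / (12(z + 10)).
So |(-3z - 12)/(z + 10) + 3/2| = 18|z − 2| / (12·|z + 10|).
Require delta ≤ 6, so |z + 10| ≥ |12| − |z − 2| > 12 − 6 = 6.
Hence |(-3z - 12)/(z + 10) + 3/2| < 18|z − 2|/(12·6) = (1/4)|z − 2|, which is < eps once |z − 2| < 4eps.
Take delta = min(6, 4eps). Then 0 < |z − 2| < delta forces both bounds, so |(-3z - 12)/(z + 10) + 3/2| < eps.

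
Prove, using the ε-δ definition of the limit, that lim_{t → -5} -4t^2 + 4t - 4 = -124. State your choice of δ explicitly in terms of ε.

Fix ε > 0. We want δ > 0 such that 0 < |t + 5| < δ implies |(-4t^2 + 4t - 4) + 124| < ε.
(-4t^2 + 4t - 4) + 124 = -4t^2 + 4t + 120 = (t + 5)(-4t + 24).
So |(-4t^2 + 4t - 4) + 124| = |t + 5|·|-4t + 24|.
Require δ ≤ 1. Then |t + 5| < 1 gives |t| < 6, and by the triangle inequality |-4t + 24| ≤ 4·6 + 24 = 48.
Hence |(-4t^2 + 4t - 4) + 124| ≤ 48|t + 5| < ε provided |t + 5| < ε/48.
Take δ = min(1, ε/48). Then 0 < |t + 5| < δ gives both |t + 5| < 1 and |t + 5| < ε/48, so |(-4t^2 + 4t - 4) + 124| < ε.

δ = min(1, ε/48)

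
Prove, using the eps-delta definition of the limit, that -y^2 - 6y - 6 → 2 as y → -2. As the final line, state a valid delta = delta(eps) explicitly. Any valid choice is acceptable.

Fix eps > 0. We want delta > 0 such that 0 < |y + 2| < delta implies |(-y^2 - 6y - 6) − 2| < eps.
(-y^2 - 6y - 6) − 2 = -y^2 - 6y - 8 = (y + 2)(-y - 4).
So |(-y^2 - 6y - 6) − 2| = |y + 2|·|-y - 4|.
Require delta ≤ 2. Then |y + 2| < 2 gives |y| < 4, and by the triangle inequality |-y - 4| ≤ 4 + 4 = 8.
Hence |(-y^2 - 6y - 6) − 2| ≤ 8|y + 2| < eps provided |y + 2| < eps/8.
Take delta = min(2, eps/8). Then 0 < |y + 2| < delta gives both |y + 2| < 2 and |y + 2| < eps/8, so |(-y^2 - 6y - 6) − 2| < eps.

delta = min(2, eps/8)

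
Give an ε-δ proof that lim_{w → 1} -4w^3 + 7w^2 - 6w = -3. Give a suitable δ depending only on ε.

Suppose ε > 0. We want δ > 0 such that 0 < |w − 1| < δ implies |(-4w^3 + 7w^2 - 6w) + 3| < ε.
(-4w^3 + 7w^2 - 6w) + 3 = -4w^3 + 7w^2 - 6w + 3 = (w − 1)(-4w^2 + 3w - 3).
So |(-4w^3 + 7w^2 - 6w) + 3| = |w − 1|·|-4w^2 + 3w - 3|.
Assume first that |w − 1| < 2, so |w| < 3. Then |-4w^2 + 3w - 3| ≤ 4·3^2 + 3·3 + 3 = 48.
Hence |(-4w^3 + 7w^2 - 6w) + 3| ≤ 48|w − 1| < ε provided |w − 1| < ε/48.
Take δ = min(2, ε/48). Then 0 < |w − 1| < δ gives both |w − 1| < 2 and |w − 1| < ε/48, so |(-4w^3 + 7w^2 - 6w) + 3| < ε.

δ = min(2, ε/48)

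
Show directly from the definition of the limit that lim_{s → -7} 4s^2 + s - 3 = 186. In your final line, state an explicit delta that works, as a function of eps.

delta = min(2, eps/63)

Suppose eps > 0. We want delta > 0 such that 0 < |s + 7| < delta implies |(4s^2 + s - 3) − 186| < eps.
(4s^2 + s - 3) − 186 = 4s^2 + s - 189 = (s + 7)(4s - 27).
So |(4s^2 + s - 3) − 186| = |s + 7|·|4s - 27|.
Assume first that |s + 7| < 2, so |s| < 9. Then |4s - 27| ≤ 4·9 + 27 = 63.
Hence |(4s^2 + s - 3) − 186| ≤ 63|s + 7| < eps provided |s + 7| < eps/63.
Take delta = min(2, eps/63). Then 0 < |s + 7| < delta gives both |s + 7| < 2 and |s + 7| < eps/63, so |(4s^2 + s - 3) − 186| < eps.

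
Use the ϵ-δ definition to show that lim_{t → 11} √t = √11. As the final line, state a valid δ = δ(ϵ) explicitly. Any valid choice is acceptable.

Suppose ϵ > 0. We want δ > 0 such that 0 < |t − 11| < δ implies |√t − √11| < ϵ.
Rationalise: √t − √11 = (t − 11)/(√t + √11), so |√t − √11| = |t − 11|/(√t + √11).
Restrict δ ≤ 11 so that |t − 11| < 11 forces t > 0, and then √t + √11 > √11.
Hence |√t − √11| < |t − 11|/√11, which is < ϵ once |t − 11| < √11·ϵ.
Take δ = min(11, √11·ϵ). If 0 < |t − 11| < δ then t > 0 and |√t − √11| < |t − 11|/√11 < ϵ.

δ = min(11, √11·ϵ)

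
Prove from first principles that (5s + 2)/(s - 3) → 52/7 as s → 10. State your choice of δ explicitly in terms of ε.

δ = min(7/2, (49/34)ε)

Suppose ε > 0. We want δ > 0 with 0 < |s − 10| < δ ⇒ |(5s + 2)/(s - 3) − (52/7)| < ε.
Combining over a common denominator, (5s + 2)/(s - 3) − (52/7) = [(5s + 2)·7 − 52·(s - 3)] / [7·(s - 3)] = -17(s − 10) / (7(s - 3)).
So |(5s + 2)/(s - 3) − (52/7)| = 17|s − 10| / (7·|s − 3|).
Restrict δ ≤ 7/2. Then |s − 10| < 7/2 gives |s − 3| = |(s − 10) + 7| ≥ 7 − 7/2 = 7/2.
Hence |(5s + 2)/(s - 3) − (52/7)| < 17|s − 10|/(7·(7/2)) = (34/49)|s − 10|, which is < ε once |s − 10| < (49/34)ε.
Take δ = min(7/2, (49/34)ε). Then 0 < |s − 10| < δ forces both bounds, so |(5s + 2)/(s - 3) − (52/7)| < ε.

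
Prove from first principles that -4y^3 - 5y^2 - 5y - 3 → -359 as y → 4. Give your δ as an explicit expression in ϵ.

δ = min(1, ϵ/294)

Suppose ϵ > 0. We want δ > 0 such that 0 < |y − 4| < δ implies |(-4y^3 - 5y^2 - 5y - 3) + 359| < ϵ.
(-4y^3 - 5y^2 - 5y - 3) + 359 = -4y^3 - 5y^2 - 5y + 356 = (y − 4)(-4y^2 - 21y - 89).
So |(-4y^3 - 5y^2 - 5y - 3) + 359| = |y − 4|·|-4y^2 - 21y - 89|.
Assume first that |y − 4| < 1, so |y| < 5. Then |-4y^2 - 21y - 89| ≤ 4·5^2 + 21·5 + 89 = 294.
Hence |(-4y^3 - 5y^2 - 5y - 3) + 359| ≤ 294|y − 4| < ϵ provided |y − 4| < ϵ/294.
Choosing δ = min(1, ϵ/294) ensures both conditions, hence |(-4y^3 - 5y^2 - 5y - 3) + 359| < ϵ.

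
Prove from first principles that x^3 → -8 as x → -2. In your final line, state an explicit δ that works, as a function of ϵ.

Let ϵ > 0 be given. We seek δ > 0 with 0 < |x + 2| < δ ⇒ |x^3 + 8| < ϵ.
Factor: x^3 + 8 = (x + 2)(x^2 - 2x + 4), so |x^3 + 8| = |x + 2|·|x^2 - 2x + 4|.
Restrict δ ≤ 2. Then |x + 2| < 2 gives |x| < 4, so by the triangle inequality |x^2 - 2x + 4| ≤ 4^2 + 2·4 + 4 = 28.
Hence |x^3 + 8| ≤ 28|x + 2|, which is < ϵ once |x + 2| < ϵ/28.
Take δ = min(2, ϵ/28). If 0 < |x + 2| < δ then both bounds hold and |x^3 + 8| ≤ 28|x + 2| < 28·(ϵ/28) = ϵ.

δ = min(2, ϵ/28)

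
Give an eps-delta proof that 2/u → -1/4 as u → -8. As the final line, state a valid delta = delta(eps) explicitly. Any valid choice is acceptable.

delta = min(4, 16eps)

Let eps > 0. We seek delta > 0 such that 0 < |u + 8| < delta implies |2/u + 1/4| < eps.
|2/u + 1/4| = 2·|-8 − u|/(8·|u|) = 2|u + 8|/(8|u|).
Restrict delta ≤ 4. Then |u + 8| < 4 gives |u| > 4, so 8|u| > 32.
Then |2/u + 1/4| < 2|u + 8|/32, which is < eps when |u + 8| < 16eps.
Take delta = min(4, 16eps). Then 0 < |u + 8| < delta gives both |u + 8| < 4 and |u + 8| < 16eps, so |2/u + 1/4| < eps.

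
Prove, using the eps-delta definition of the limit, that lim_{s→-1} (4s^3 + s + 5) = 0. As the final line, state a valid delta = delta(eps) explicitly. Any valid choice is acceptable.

delta = min(1, eps/29)

Suppose eps > 0. We want delta > 0 such that 0 < |s + 1| < delta implies |(4s^3 + s + 5)| < eps.
(4s^3 + s + 5) = 4s^3 + s + 5 = (s + 1)(4s^2 - 4s + 5).
So |(4s^3 + s + 5)| = |s + 1|·|4s^2 - 4s + 5|.
Require delta ≤ 1. Then |s + 1| < 1 gives |s| < 2, and by the triangle inequality |4s^2 - 4s + 5| ≤ 4·2^2 + 4·2 + 5 = 29.
Hence |(4s^3 + s + 5)| ≤ 29|s + 1| < eps provided |s + 1| < eps/29.
Choosing delta = min(1, eps/29) ensures both conditions, hence |(4s^3 + s + 5)| < eps.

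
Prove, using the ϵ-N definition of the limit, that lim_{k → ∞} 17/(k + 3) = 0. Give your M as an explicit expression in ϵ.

Suppose ϵ > 0. For k ≥ 1, |17/(k + 3) − 0| = 17/(k + 3) ≤ 17/k.
We need 17/k < ϵ, i.e. k > 17/ϵ.
Take M = 17/ϵ. If k > M then |17/(k + 3)| ≤ 17/k < ϵ.

M = 17/ϵ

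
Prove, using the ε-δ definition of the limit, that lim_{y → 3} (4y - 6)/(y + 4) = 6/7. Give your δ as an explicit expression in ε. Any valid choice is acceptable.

Let ε > 0. We want δ > 0 with 0 < |y − 3| < δ ⇒ |(4y - 6)/(y + 4) − (6/7)| < ε.
Combining over a common denominator, (4y - 6)/(y + 4) − (6/7) = [(4y - 6)·7 − 6·(y + 4)] / [7·(y + 4)] = 22(y − 3) / (7(y + 4)).
So |(4y - 6)/(y + 4) − (6/7)| = 22|y − 3| / (7·|y + 4|).
Restrict δ ≤ 7/2. Then |y − 3| < 7/2 gives |y + 4| = |(y − 3) + 7| ≥ 7 − 7/2 = 7/2.
Hence |(4y - 6)/(y + 4) − (6/7)| < 22|y − 3|/(7·(7/2)) = (44/49)|y − 3|, which is < ε once |y − 3| < (49/44)ε.
Take δ = min(7/2, (49/44)ε). Then 0 < |y − 3| < δ forces both bounds, so |(4y - 6)/(y + 4) − (6/7)| < ε.

δ = min(7/2, (49/44)ε)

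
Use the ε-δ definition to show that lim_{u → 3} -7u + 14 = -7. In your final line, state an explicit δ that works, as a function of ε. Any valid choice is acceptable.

δ = ε/7

Suppose ε > 0. We need δ > 0 so that 0 < |u − 3| < δ implies |(-7u + 14) + 7| < ε.
Since (-7u + 14) + 7 = -7(u − 3), we have |(-7u + 14) + 7| = 7|u − 3|.
So 7|u − 3| < ε exactly when |u − 3| < ε/7.
Choosing δ = ε/7 gives |(-7u + 14) + 7| = 7|u − 3| < ε whenever |u − 3| < δ.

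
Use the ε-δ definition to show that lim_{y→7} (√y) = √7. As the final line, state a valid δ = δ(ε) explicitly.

Suppose ε > 0. We want δ > 0 such that 0 < |y − 7| < δ implies |√y − √7| < ε.
Multiplying by the conjugate, |√y − √7| = |y − 7|/(√y + √7).
Restrict δ ≤ 7 so that |y − 7| < 7 forces y > 0, and then √y + √7 > √7.
Hence |√y − √7| < |y − 7|/√7, which is < ε once |y − 7| < √7·ε.
Take δ = min(7, √7·ε). If 0 < |y − 7| < δ then y > 0 and |√y − √7| < |y − 7|/√7 < ε.

δ = min(7, √7·ε)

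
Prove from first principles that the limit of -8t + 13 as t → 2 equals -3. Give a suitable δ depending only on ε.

δ = ε/8

Fix ε > 0. We need δ > 0 so that 0 < |t − 2| < δ implies |(-8t + 13) + 3| < ε.
|(-8t + 13) + 3| = |-8t + 16| = 8|t − 2|.
So 8|t − 2| < ε exactly when |t − 2| < ε/8.
Choosing δ = ε/8 gives |(-8t + 13) + 3| = 8|t − 2| < ε whenever |t − 2| < δ.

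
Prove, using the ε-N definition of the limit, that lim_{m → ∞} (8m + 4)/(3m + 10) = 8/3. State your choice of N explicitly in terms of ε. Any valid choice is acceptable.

Fix ε > 0. For m ≥ 1, |(8m + 4)/(3m + 10) − (8/3)| = |-68|/(3(3m + 10)) = 68/(3(3m + 10)).
Since 3m + 10 ≥ 3m for m ≥ 1, this is ≤ 68/(3·3m) = (68/9)/m.
So |(8m + 4)/(3m + 10) − (8/3)| < ε whenever m > (68/9)/ε.
Take N = (68/9)/ε. If m > N then |(8m + 4)/(3m + 10) − (8/3)| ≤ (68/9)/m < ε.

N = (68/9)/ε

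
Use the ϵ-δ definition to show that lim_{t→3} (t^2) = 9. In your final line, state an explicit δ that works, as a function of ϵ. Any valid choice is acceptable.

δ = min(1, ϵ/7)

Suppose ϵ > 0. We seek δ > 0 with 0 < |t − 3| < δ ⇒ |t^2 − 9| < ϵ.
Factor: t^2 − 9 = (t − 3)(t + 3), so |t^2 − 9| = |t − 3|·|t + 3|.
Restrict δ ≤ 1. Then |t − 3| < 1 gives |t| < 4, so by the triangle inequality |t + 3| ≤ 4 + 3 = 7.
Hence |t^2 − 9| ≤ 7|t − 3|, which is < ϵ once |t − 3| < ϵ/7.
Take δ = min(1, ϵ/7). If 0 < |t − 3| < δ then both bounds hold and |t^2 − 9| ≤ 7|t − 3| < 7·(ϵ/7) = ϵ.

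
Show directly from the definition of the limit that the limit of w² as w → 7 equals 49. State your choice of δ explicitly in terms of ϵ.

Fix ϵ > 0. We seek δ > 0 with 0 < |w − 7| < δ ⇒ |w² − 49| < ϵ.
Factor: w² − 49 = (w − 7)(w + 7), so |w² − 49| = |w − 7|·|w + 7|.
Restrict δ ≤ 1. Then |w − 7| < 1 gives |w| < 8, so by the triangle inequality |w + 7| ≤ 8 + 7 = 15.
Hence |w² − 49| ≤ 15|w − 7|, which is < ϵ once |w − 7| < ϵ/15.
Take δ = min(1, ϵ/15). If 0 < |w − 7| < δ then both bounds hold and |w² − 49| ≤ 15|w − 7| < 15·(ϵ/15) = ϵ.

δ = min(1, ϵ/15)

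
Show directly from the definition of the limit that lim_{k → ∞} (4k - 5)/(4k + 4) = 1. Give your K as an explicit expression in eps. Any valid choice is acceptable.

Let eps > 0. For k ≥ 1, |(4k - 5)/(4k + 4) − 1| = |-36|/(4(4k + 4)) = 36/(4(4k + 4)).
Since 4k + 4 ≥ 4k for k ≥ 1, this is ≤ 36/(4·4k) = (9/4)/k.
So |(4k - 5)/(4k + 4) − 1| < eps whenever k > (9/4)/eps.
Take K = (9/4)/eps. If k > K then |(4k - 5)/(4k + 4) − 1| ≤ (9/4)/k < eps.

K = (9/4)/eps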